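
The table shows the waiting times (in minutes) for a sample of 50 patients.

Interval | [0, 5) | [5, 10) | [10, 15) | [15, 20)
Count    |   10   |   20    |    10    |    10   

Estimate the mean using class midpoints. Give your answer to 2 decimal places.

Midpoints: 2.5, 7.5, 12.5, 17.5
Σfm = 10×2.5 + 20×7.5 + 10×12.5 + 10×17.5 = 475
n = Σf = 50
Mean = 475 / 50 = 9.5000

9.50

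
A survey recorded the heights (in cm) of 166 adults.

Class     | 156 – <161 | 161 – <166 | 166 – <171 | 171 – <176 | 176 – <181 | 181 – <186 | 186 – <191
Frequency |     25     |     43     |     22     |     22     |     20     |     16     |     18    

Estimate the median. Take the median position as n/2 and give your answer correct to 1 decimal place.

Cumulative frequencies: 25, 68, 90, 112, 132, 148, 166
n = 166; position = n/2 = 83.
This falls in the class 166 – <171: L = 166, F = 68, f = 22, h = 5.
Median ≈ 166 + ((83 − 68) / 22) × 5 = 169.4091

169.4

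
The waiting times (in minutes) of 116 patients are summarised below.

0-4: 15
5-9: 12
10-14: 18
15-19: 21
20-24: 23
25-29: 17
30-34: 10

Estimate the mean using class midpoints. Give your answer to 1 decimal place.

17.0

Midpoints: 2, 7, 12, 17, 22, 27, 32
Σfm = 15×2 + 12×7 + 18×12 + 21×17 + 23×22 + 17×27 + 10×32 = 1972
n = Σf = 116
Mean = 1972 / 116 = 17.0000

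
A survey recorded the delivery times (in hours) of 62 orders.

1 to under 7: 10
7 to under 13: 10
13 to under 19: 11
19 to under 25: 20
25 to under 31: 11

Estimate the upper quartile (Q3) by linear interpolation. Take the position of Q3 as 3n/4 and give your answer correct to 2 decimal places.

23.65

Cumulative frequencies: 10, 20, 31, 51, 62
n = 62; position = 3n/4 = 46.5.
This falls in the class 19 to under 25: L = 19, F = 31, f = 20, h = 6.
Upper quartile ≈ 19 + ((46.5 − 31) / 20) × 6 = 23.6500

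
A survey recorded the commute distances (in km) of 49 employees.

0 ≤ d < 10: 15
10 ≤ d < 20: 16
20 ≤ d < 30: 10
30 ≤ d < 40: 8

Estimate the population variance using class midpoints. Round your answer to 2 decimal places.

111.29

Midpoints: 5, 15, 25, 35
n = 49, Σfm = 845, mean = 17.2449
Σfm² = 20025
Σf(m − x̄)² = Σfm² − (Σfm)²/n = 20025 − 845²/49 = 5453.0612
Population variance = 5453.0612 / 49 = 111.2870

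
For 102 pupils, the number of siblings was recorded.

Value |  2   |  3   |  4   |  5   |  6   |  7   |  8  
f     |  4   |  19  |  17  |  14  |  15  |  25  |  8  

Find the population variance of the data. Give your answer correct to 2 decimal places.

3.05

Values: 2, 3, 4, 5, 6, 7, 8
n = 102, Σfx = 532, mean = 5.2157
Σfx² = 3086
Σf(x − x̄)² = Σfx² − (Σfx)²/n = 3086 − 532²/102 = 311.2549
Population variance = 311.2549 / 102 = 3.0515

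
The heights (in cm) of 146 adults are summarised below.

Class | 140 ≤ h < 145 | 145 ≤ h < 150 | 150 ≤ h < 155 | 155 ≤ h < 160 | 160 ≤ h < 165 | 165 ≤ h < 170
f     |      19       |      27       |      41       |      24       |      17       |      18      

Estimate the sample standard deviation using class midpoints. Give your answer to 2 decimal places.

Midpoints: 142.5, 147.5, 152.5, 157.5, 162.5, 167.5
n = 146, Σfm = 22500, mean = 154.1096
Σfm² = 3476012.5
Σf(m − x̄)² = Σfm² − (Σfm)²/n = 3476012.5 − 22500²/146 = 8546.7466
Sample variance = 8546.7466 / 145 = 58.9431
Standard deviation = √58.9431 = 7.6774

7.68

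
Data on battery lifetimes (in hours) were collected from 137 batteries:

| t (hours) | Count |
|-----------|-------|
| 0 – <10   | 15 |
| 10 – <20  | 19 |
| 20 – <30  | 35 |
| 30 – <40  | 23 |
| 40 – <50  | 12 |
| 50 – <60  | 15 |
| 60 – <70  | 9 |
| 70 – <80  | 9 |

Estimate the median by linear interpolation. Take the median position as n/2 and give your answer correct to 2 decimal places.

29.86

Cumulative frequencies: 15, 34, 69, 92, 104, 119, 128, 137
n = 137; position = n/2 = 68.5.
This falls in the class 20 – <30: L = 20, F = 34, f = 35, h = 10.
Median ≈ 20 + ((68.5 − 34) / 35) × 10 = 29.8571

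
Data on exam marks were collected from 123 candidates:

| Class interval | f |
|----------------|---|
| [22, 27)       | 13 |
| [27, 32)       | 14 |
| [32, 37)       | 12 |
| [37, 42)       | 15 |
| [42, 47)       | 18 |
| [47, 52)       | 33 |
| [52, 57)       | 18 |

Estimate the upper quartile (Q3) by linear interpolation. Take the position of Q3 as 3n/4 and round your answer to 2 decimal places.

Cumulative frequencies: 13, 27, 39, 54, 72, 105, 123
n = 123; position = 3n/4 = 92.25.
This falls in the class [47, 52): L = 47, F = 72, f = 33, h = 5.
Upper quartile ≈ 47 + ((92.25 − 72) / 33) × 5 = 50.0682

50.07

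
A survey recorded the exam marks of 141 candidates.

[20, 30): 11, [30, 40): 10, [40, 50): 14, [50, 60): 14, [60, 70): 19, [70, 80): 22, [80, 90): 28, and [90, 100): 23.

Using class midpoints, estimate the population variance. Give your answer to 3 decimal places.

475.308

Midpoints: 25, 35, 45, 55, 65, 75, 85, 95
n = 141, Σfm = 9475, mean = 67.1986
Σfm² = 703725
Σf(m − x̄)² = Σfm² − (Σfm)²/n = 703725 − 9475²/141 = 67018.4397
Population variance = 67018.4397 / 141 = 475.3081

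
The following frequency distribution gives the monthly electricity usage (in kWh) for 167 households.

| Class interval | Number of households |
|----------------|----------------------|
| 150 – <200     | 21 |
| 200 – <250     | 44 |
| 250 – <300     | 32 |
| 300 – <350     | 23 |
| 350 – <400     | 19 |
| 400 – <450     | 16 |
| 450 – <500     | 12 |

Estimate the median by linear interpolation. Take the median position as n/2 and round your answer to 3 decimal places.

Cumulative frequencies: 21, 65, 97, 120, 139, 155, 167
n = 167; position = n/2 = 83.5.
This falls in the class 250 – <300: L = 250, F = 65, f = 32, h = 50.
Median ≈ 250 + ((83.5 − 65) / 32) × 50 = 278.9062

278.906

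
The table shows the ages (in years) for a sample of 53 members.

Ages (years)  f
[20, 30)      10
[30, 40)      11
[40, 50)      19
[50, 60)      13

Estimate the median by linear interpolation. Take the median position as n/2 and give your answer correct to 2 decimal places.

42.89

Cumulative frequencies: 10, 21, 40, 53
n = 53; position = n/2 = 26.5.
This falls in the class [40, 50): L = 40, F = 21, f = 19, h = 10.
Median ≈ 40 + ((26.5 − 21) / 19) × 10 = 42.8947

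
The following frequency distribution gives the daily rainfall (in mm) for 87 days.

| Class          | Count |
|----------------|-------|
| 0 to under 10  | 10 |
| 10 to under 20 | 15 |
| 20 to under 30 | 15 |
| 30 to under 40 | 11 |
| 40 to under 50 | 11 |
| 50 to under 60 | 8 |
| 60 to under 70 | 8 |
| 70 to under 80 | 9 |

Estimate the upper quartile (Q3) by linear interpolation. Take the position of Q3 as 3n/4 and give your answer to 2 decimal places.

Cumulative frequencies: 10, 25, 40, 51, 62, 70, 78, 87
n = 87; position = 3n/4 = 65.25.
This falls in the class 50 to under 60: L = 50, F = 62, f = 8, h = 10.
Upper quartile ≈ 50 + ((65.25 − 62) / 8) × 10 = 54.0625

54.06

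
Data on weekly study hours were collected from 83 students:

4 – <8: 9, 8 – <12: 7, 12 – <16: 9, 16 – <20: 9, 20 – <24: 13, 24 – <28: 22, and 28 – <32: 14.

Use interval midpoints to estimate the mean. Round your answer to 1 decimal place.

Midpoints: 6, 10, 14, 18, 22, 26, 30
Σfm = 9×6 + 7×10 + 9×14 + 9×18 + 13×22 + 22×26 + 14×30 = 1690
n = Σf = 83
Mean = 1690 / 83 = 20.3614

20.4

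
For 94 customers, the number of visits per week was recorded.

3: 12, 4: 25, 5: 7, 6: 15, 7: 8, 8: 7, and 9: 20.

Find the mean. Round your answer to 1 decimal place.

Values: 3, 4, 5, 6, 7, 8, 9
Σfx = 12×3 + 25×4 + 7×5 + 15×6 + 8×7 + 7×8 + 20×9 = 553
n = Σf = 94
Mean = 553 / 94 = 5.8830

5.9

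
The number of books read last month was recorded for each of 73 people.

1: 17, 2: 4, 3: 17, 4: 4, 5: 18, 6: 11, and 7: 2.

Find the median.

Cumulative frequencies: 17, 21, 38, 42, 60, 71, 73
n = 73, so the median is the value in position (n+1)/2 = 37.
Position 37 falls at value 3.

3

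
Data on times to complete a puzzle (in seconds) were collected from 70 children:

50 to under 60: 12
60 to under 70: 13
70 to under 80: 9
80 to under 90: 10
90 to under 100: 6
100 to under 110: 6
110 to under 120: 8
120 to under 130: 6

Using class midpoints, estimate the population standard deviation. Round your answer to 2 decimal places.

Midpoints: 55, 65, 75, 85, 95, 105, 115, 125
n = 70, Σfm = 5900, mean = 84.2857
Σfm² = 533950
Σf(m − x̄)² = Σfm² − (Σfm)²/n = 533950 − 5900²/70 = 36664.2857
Population variance = 36664.2857 / 70 = 523.7755
Standard deviation = √523.7755 = 22.8861

22.89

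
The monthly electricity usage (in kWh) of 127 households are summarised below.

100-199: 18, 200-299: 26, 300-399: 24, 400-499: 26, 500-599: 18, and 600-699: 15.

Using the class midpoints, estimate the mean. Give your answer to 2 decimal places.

Midpoints: 149.5, 249.5, 349.5, 449.5, 549.5, 649.5
Σfm = 18×149.5 + 26×249.5 + 24×349.5 + 26×449.5 + 18×549.5 + 15×649.5 = 48886.5
n = Σf = 127
Mean = 48886.5 / 127 = 384.9331

384.93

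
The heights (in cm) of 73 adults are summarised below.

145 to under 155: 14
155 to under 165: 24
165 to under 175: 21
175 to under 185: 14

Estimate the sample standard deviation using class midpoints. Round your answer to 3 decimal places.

Midpoints: 150, 160, 170, 180
n = 73, Σfm = 12030, mean = 164.7945
Σfm² = 1989900
Σf(m − x̄)² = Σfm² − (Σfm)²/n = 1989900 − 12030²/73 = 7421.9178
Sample variance = 7421.9178 / 72 = 103.0822
Standard deviation = √103.0822 = 10.1529

10.153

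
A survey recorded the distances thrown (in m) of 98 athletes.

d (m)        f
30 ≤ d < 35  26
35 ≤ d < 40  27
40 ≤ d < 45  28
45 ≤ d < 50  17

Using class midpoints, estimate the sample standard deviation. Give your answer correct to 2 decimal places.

5.29

Midpoints: 32.5, 37.5, 42.5, 47.5
n = 98, Σfm = 3855, mean = 39.3367
Σfm² = 154362.5
Σf(m − x̄)² = Σfm² − (Σfm)²/n = 154362.5 − 3855²/98 = 2719.3878
Sample variance = 2719.3878 / 97 = 28.0349
Standard deviation = √28.0349 = 5.2948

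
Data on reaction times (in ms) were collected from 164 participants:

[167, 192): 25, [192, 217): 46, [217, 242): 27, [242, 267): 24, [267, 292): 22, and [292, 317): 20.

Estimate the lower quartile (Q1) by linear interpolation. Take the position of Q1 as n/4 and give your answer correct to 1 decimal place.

200.7

Cumulative frequencies: 25, 71, 98, 122, 144, 164
n = 164; position = n/4 = 41.
This falls in the class [192, 217): L = 192, F = 25, f = 46, h = 25.
Lower quartile ≈ 192 + ((41 − 25) / 46) × 25 = 200.6957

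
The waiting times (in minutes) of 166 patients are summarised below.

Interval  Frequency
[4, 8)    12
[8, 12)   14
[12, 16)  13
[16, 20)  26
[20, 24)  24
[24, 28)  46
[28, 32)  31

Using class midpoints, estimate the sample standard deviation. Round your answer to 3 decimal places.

Midpoints: 6, 10, 14, 18, 22, 26, 30
n = 166, Σfm = 3516, mean = 21.1807
Σfm² = 83416
Σf(m − x̄)² = Σfm² − (Σfm)²/n = 83416 − 3516²/166 = 8944.5783
Sample variance = 8944.5783 / 165 = 54.2096
Standard deviation = √54.2096 = 7.3627

7.363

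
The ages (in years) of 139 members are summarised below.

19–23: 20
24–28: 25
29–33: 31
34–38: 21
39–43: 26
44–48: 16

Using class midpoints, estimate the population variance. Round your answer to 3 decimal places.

Midpoints: 21, 26, 31, 36, 41, 46
n = 139, Σfm = 4589, mean = 33.0144
Σfm² = 160289
Σf(m − x̄)² = Σfm² − (Σfm)²/n = 160289 − 4589²/139 = 8785.9712
Population variance = 8785.9712 / 139 = 63.2084

63.208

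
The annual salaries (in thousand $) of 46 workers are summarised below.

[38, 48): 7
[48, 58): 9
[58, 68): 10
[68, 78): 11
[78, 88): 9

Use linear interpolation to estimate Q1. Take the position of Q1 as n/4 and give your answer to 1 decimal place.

53.0

Cumulative frequencies: 7, 16, 26, 37, 46
n = 46; position = n/4 = 11.5.
This falls in the class [48, 58): L = 48, F = 7, f = 9, h = 10.
Lower quartile ≈ 48 + ((11.5 − 7) / 9) × 10 = 53.0000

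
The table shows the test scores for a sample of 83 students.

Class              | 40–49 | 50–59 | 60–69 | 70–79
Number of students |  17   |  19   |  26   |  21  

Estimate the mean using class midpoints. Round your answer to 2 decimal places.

Midpoints: 44.5, 54.5, 64.5, 74.5
Σfm = 17×44.5 + 19×54.5 + 26×64.5 + 21×74.5 = 5033.5
n = Σf = 83
Mean = 5033.5 / 83 = 60.6446

60.64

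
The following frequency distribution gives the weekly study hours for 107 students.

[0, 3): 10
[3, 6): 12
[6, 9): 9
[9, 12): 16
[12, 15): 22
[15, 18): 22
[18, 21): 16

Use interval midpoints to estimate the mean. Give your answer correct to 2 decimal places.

11.93

Midpoints: 1.5, 4.5, 7.5, 10.5, 13.5, 16.5, 19.5
Σfm = 10×1.5 + 12×4.5 + 9×7.5 + 16×10.5 + 22×13.5 + 22×16.5 + 16×19.5 = 1276.5
n = Σf = 107
Mean = 1276.5 / 107 = 11.9299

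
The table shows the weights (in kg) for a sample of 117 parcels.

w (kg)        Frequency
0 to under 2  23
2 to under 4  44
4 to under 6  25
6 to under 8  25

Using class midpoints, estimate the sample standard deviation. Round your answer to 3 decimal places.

2.075

Midpoints: 1, 3, 5, 7
n = 117, Σfm = 455, mean = 3.8889
Σfm² = 2269
Σf(m − x̄)² = Σfm² − (Σfm)²/n = 2269 − 455²/117 = 499.5556
Sample variance = 499.5556 / 116 = 4.3065
Standard deviation = √4.3065 = 2.0752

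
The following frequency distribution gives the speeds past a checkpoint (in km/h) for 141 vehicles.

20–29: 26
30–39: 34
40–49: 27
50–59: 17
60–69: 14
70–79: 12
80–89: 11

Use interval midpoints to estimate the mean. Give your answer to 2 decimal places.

Midpoints: 24.5, 34.5, 44.5, 54.5, 64.5, 74.5, 84.5
Σfm = 26×24.5 + 34×34.5 + 27×44.5 + 17×54.5 + 14×64.5 + 12×74.5 + 11×84.5 = 6664.5
n = Σf = 141
Mean = 6664.5 / 141 = 47.2660

47.27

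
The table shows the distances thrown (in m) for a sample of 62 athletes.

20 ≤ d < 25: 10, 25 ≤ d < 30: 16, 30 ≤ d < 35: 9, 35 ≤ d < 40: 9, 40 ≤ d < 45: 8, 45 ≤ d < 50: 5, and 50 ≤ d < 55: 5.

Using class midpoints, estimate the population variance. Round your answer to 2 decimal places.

85.77

Midpoints: 22.5, 27.5, 32.5, 37.5, 42.5, 47.5, 52.5
n = 62, Σfm = 2135, mean = 34.4355
Σfm² = 78837.5
Σf(m − x̄)² = Σfm² − (Σfm)²/n = 78837.5 − 2135²/62 = 5317.7419
Population variance = 5317.7419 / 62 = 85.7700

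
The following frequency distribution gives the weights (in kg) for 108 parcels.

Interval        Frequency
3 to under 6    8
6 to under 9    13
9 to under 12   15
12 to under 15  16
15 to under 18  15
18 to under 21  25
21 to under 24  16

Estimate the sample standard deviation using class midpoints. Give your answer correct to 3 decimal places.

5.629

Midpoints: 4.5, 7.5, 10.5, 13.5, 16.5, 19.5, 22.5
n = 108, Σfm = 1602, mean = 14.8333
Σfm² = 27153
Σf(m − x̄)² = Σfm² − (Σfm)²/n = 27153 − 1602²/108 = 3390.0000
Sample variance = 3390.0000 / 107 = 31.6822
Standard deviation = √31.6822 = 5.6287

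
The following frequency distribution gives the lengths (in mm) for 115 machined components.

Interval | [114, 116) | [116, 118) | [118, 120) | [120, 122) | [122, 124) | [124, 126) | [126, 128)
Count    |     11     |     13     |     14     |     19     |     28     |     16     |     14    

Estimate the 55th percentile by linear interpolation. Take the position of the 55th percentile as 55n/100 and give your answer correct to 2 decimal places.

122.45

Cumulative frequencies: 11, 24, 38, 57, 85, 101, 115
n = 115; position = 55n/100 = 63.25.
This falls in the class [122, 124): L = 122, F = 57, f = 28, h = 2.
55th percentile ≈ 122 + ((63.25 − 57) / 28) × 2 = 122.4464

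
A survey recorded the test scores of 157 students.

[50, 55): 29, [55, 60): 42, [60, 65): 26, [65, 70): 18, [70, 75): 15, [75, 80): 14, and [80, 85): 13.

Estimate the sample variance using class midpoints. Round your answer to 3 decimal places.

Midpoints: 52.5, 57.5, 62.5, 67.5, 72.5, 77.5, 82.5
n = 157, Σfm = 10022.5, mean = 63.8376
Σfm² = 653781.25
Σf(m − x̄)² = Σfm² − (Σfm)²/n = 653781.25 − 10022.5²/157 = 13969.1083
Sample variance = 13969.1083 / 156 = 89.5456

89.546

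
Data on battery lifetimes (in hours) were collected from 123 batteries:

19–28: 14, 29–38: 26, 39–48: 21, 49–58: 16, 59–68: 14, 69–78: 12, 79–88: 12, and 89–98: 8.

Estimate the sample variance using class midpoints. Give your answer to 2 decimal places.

Midpoints: 23.5, 33.5, 43.5, 53.5, 63.5, 73.5, 83.5, 93.5
n = 123, Σfm = 6490.5, mean = 52.7683
Σfm² = 397326.75
Σf(m − x̄)² = Σfm² − (Σfm)²/n = 397326.75 − 6490.5²/123 = 54834.1463
Sample variance = 54834.1463 / 122 = 449.4602

449.46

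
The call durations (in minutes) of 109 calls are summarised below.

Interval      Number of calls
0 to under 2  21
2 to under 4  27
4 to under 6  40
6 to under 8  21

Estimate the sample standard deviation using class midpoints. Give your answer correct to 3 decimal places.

2.026

Midpoints: 1, 3, 5, 7
n = 109, Σfm = 449, mean = 4.1193
Σfm² = 2293
Σf(m − x̄)² = Σfm² − (Σfm)²/n = 2293 − 449²/109 = 443.4495
Sample variance = 443.4495 / 108 = 4.1060
Standard deviation = √4.1060 = 2.0263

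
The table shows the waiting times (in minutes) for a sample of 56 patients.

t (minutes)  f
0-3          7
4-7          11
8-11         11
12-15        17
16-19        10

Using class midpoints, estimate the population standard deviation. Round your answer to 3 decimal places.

5.167

Midpoints: 1.5, 5.5, 9.5, 13.5, 17.5
n = 56, Σfm = 580, mean = 10.3571
Σfm² = 7502
Σf(m − x̄)² = Σfm² − (Σfm)²/n = 7502 − 580²/56 = 1494.8571
Population variance = 1494.8571 / 56 = 26.6939
Standard deviation = √26.6939 = 5.1666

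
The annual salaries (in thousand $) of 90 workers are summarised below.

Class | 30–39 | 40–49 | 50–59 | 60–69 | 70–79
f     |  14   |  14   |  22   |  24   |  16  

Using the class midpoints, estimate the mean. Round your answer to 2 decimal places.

56.06

Midpoints: 34.5, 44.5, 54.5, 64.5, 74.5
Σfm = 14×34.5 + 14×44.5 + 22×54.5 + 24×64.5 + 16×74.5 = 5045
n = Σf = 90
Mean = 5045 / 90 = 56.0556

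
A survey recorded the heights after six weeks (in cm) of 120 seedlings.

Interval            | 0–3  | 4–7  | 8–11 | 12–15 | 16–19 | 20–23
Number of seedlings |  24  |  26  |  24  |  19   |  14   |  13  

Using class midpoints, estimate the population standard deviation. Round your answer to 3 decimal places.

Midpoints: 1.5, 5.5, 9.5, 13.5, 17.5, 21.5
n = 120, Σfm = 1188, mean = 9.9000
Σfm² = 16766
Σf(m − x̄)² = Σfm² − (Σfm)²/n = 16766 − 1188²/120 = 5004.8000
Population variance = 5004.8000 / 120 = 41.7067
Standard deviation = √41.7067 = 6.4581

6.458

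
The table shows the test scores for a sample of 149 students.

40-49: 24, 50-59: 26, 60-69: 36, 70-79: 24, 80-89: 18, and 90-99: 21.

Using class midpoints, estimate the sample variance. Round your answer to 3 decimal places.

Midpoints: 44.5, 54.5, 64.5, 74.5, 84.5, 94.5
n = 149, Σfm = 10100.5, mean = 67.7886
Σfm² = 723787.25
Σf(m − x̄)² = Σfm² − (Σfm)²/n = 723787.25 − 10100.5²/149 = 39088.5906
Sample variance = 39088.5906 / 148 = 264.1121

264.112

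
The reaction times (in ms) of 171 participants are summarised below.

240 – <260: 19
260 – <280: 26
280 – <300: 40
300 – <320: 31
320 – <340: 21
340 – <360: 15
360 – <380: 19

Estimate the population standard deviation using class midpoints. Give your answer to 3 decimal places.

Midpoints: 250, 270, 290, 310, 330, 350, 370
n = 171, Σfm = 52190, mean = 305.2047
Σfm² = 16151500
Σf(m − x̄)² = Σfm² − (Σfm)²/n = 16151500 − 52190²/171 = 222867.8363
Population variance = 222867.8363 / 171 = 1303.3207
Standard deviation = √1303.3207 = 36.1015

36.102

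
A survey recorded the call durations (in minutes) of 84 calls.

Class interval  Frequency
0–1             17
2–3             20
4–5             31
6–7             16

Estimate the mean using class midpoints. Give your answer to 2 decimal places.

3.60

Midpoints: 0.5, 2.5, 4.5, 6.5
Σfm = 17×0.5 + 20×2.5 + 31×4.5 + 16×6.5 = 302
n = Σf = 84
Mean = 302 / 84 = 3.5952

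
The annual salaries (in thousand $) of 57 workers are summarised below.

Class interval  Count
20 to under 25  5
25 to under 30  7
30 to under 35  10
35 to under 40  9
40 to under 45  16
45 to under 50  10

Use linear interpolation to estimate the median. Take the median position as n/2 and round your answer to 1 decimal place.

Cumulative frequencies: 5, 12, 22, 31, 47, 57
n = 57; position = n/2 = 28.5.
This falls in the class 35 to under 40: L = 35, F = 22, f = 9, h = 5.
Median ≈ 35 + ((28.5 − 22) / 9) × 5 = 38.6111

38.6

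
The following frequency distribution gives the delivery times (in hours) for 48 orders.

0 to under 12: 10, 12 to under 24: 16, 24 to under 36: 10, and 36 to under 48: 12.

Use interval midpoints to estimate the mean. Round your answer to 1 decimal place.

24.0

Midpoints: 6, 18, 30, 42
Σfm = 10×6 + 16×18 + 10×30 + 12×42 = 1152
n = Σf = 48
Mean = 1152 / 48 = 24.0000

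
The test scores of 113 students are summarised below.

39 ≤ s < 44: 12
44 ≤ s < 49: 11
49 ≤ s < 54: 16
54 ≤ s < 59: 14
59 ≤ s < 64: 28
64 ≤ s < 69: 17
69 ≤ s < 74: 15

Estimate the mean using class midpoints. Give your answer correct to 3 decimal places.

Midpoints: 41.5, 46.5, 51.5, 56.5, 61.5, 66.5, 71.5
Σfm = 12×41.5 + 11×46.5 + 16×51.5 + 14×56.5 + 28×61.5 + 17×66.5 + 15×71.5 = 6549.5
n = Σf = 113
Mean = 6549.5 / 113 = 57.9602

57.960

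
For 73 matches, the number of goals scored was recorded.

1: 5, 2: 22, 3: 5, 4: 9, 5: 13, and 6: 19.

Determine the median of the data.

4

Cumulative frequencies: 5, 27, 32, 41, 54, 73
n = 73, so the median is the value in position (n+1)/2 = 37.
Position 37 falls at value 4.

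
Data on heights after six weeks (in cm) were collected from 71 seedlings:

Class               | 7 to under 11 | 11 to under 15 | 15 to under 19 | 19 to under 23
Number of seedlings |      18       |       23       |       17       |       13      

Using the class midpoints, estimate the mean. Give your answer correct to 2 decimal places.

14.41

Midpoints: 9, 13, 17, 21
Σfm = 18×9 + 23×13 + 17×17 + 13×21 = 1023
n = Σf = 71
Mean = 1023 / 71 = 14.4085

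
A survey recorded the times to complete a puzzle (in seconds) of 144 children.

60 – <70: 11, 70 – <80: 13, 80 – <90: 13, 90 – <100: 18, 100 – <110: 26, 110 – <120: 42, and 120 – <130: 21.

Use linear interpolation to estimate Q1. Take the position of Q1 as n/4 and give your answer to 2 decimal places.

89.23

Cumulative frequencies: 11, 24, 37, 55, 81, 123, 144
n = 144; position = n/4 = 36.
This falls in the class 80 – <90: L = 80, F = 24, f = 13, h = 10.
Lower quartile ≈ 80 + ((36 − 24) / 13) × 10 = 89.2308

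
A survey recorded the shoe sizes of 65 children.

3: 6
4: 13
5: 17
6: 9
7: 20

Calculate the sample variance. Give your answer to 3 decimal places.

1.830

Values: 3, 4, 5, 6, 7
n = 65, Σfx = 349, mean = 5.3692
Σfx² = 1991
Σf(x − x̄)² = Σfx² − (Σfx)²/n = 1991 − 349²/65 = 117.1385
Sample variance = 117.1385 / 64 = 1.8303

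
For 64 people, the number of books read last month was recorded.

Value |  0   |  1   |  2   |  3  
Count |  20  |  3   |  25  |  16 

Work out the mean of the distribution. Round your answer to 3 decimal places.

1.578

Values: 0, 1, 2, 3
Σfx = 20×0 + 3×1 + 25×2 + 16×3 = 101
n = Σf = 64
Mean = 101 / 64 = 1.5781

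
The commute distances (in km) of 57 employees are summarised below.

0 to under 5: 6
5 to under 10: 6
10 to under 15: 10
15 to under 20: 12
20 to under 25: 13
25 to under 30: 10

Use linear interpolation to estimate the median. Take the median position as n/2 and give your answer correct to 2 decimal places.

Cumulative frequencies: 6, 12, 22, 34, 47, 57
n = 57; position = n/2 = 28.5.
This falls in the class 15 to under 20: L = 15, F = 22, f = 12, h = 5.
Median ≈ 15 + ((28.5 − 22) / 12) × 5 = 17.7083

17.71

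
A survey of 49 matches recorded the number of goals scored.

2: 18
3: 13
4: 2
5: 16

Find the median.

3

Cumulative frequencies: 18, 31, 33, 49
n = 49, so the median is the value in position (n+1)/2 = 25.
Position 25 falls at value 3.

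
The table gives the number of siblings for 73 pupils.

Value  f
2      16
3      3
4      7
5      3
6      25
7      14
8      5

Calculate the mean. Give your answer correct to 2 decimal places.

5.10

Values: 2, 3, 4, 5, 6, 7, 8
Σfx = 16×2 + 3×3 + 7×4 + 3×5 + 25×6 + 14×7 + 5×8 = 372
n = Σf = 73
Mean = 372 / 73 = 5.0959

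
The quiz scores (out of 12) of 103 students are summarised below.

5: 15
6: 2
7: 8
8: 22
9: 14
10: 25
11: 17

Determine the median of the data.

9

Cumulative frequencies: 15, 17, 25, 47, 61, 86, 103
n = 103, so the median is the value in position (n+1)/2 = 52.
Position 52 falls at value 9.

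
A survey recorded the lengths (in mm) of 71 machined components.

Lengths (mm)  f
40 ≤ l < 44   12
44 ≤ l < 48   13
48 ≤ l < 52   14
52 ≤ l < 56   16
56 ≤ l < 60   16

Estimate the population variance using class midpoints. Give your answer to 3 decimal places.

31.391

Midpoints: 42, 46, 50, 54, 58
n = 71, Σfm = 3594, mean = 50.6197
Σfm² = 184156
Σf(m − x̄)² = Σfm² − (Σfm)²/n = 184156 − 3594²/71 = 2228.7324
Population variance = 2228.7324 / 71 = 31.3906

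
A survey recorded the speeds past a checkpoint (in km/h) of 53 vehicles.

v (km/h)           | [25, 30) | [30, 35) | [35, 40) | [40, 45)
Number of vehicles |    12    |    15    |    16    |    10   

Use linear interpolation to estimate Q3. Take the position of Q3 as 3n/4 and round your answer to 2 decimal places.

Cumulative frequencies: 12, 27, 43, 53
n = 53; position = 3n/4 = 39.75.
This falls in the class [35, 40): L = 35, F = 27, f = 16, h = 5.
Upper quartile ≈ 35 + ((39.75 − 27) / 16) × 5 = 38.9844

38.98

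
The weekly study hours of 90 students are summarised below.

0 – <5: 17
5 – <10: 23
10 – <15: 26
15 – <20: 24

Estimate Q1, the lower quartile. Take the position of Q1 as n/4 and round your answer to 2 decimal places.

6.20

Cumulative frequencies: 17, 40, 66, 90
n = 90; position = n/4 = 22.5.
This falls in the class 5 – <10: L = 5, F = 17, f = 23, h = 5.
Lower quartile ≈ 5 + ((22.5 − 17) / 23) × 5 = 6.1957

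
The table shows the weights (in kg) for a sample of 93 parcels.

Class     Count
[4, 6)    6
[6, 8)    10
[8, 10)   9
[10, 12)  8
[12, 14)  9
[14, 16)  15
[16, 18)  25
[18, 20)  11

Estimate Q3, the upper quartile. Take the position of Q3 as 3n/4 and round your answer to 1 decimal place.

17.0

Cumulative frequencies: 6, 16, 25, 33, 42, 57, 82, 93
n = 93; position = 3n/4 = 69.75.
This falls in the class [16, 18): L = 16, F = 57, f = 25, h = 2.
Upper quartile ≈ 16 + ((69.75 − 57) / 25) × 2 = 17.0200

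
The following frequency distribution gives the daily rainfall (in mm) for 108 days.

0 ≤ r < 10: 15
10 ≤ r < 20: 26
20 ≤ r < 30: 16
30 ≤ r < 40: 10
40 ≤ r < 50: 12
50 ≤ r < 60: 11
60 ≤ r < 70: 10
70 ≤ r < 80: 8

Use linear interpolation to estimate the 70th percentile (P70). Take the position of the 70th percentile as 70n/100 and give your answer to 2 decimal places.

Cumulative frequencies: 15, 41, 57, 67, 79, 90, 100, 108
n = 108; position = 70n/100 = 75.6.
This falls in the class 40 ≤ r < 50: L = 40, F = 67, f = 12, h = 10.
70th percentile ≈ 40 + ((75.6 − 67) / 12) × 10 = 47.1667

47.17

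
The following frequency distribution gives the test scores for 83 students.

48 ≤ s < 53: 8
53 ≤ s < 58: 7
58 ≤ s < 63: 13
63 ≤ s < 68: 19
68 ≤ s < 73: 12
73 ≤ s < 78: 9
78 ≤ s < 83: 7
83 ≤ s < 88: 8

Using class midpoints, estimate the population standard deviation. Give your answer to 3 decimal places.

10.115

Midpoints: 50.5, 55.5, 60.5, 65.5, 70.5, 75.5, 80.5, 85.5
n = 83, Σfm = 5596.5, mean = 67.4277
Σfm² = 385850.75
Σf(m − x̄)² = Σfm² − (Σfm)²/n = 385850.75 − 5596.5²/83 = 8491.5663
Population variance = 8491.5663 / 83 = 102.3080
Standard deviation = √102.3080 = 10.1147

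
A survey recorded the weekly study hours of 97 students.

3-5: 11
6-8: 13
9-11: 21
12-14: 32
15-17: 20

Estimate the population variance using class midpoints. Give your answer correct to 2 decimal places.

14.37

Midpoints: 4, 7, 10, 13, 16
n = 97, Σfm = 1081, mean = 11.1443
Σfm² = 13441
Σf(m − x̄)² = Σfm² − (Σfm)²/n = 13441 − 1081²/97 = 1393.9794
Population variance = 1393.9794 / 97 = 14.3709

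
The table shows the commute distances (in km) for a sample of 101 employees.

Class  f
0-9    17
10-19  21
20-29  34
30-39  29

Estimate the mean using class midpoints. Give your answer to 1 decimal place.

21.9

Midpoints: 4.5, 14.5, 24.5, 34.5
Σfm = 17×4.5 + 21×14.5 + 34×24.5 + 29×34.5 = 2214.5
n = Σf = 101
Mean = 2214.5 / 101 = 21.9257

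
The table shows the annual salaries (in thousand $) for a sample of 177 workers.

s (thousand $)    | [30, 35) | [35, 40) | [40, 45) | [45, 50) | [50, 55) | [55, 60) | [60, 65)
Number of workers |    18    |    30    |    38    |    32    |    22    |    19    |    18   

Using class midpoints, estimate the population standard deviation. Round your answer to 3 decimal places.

8.987

Midpoints: 32.5, 37.5, 42.5, 47.5, 52.5, 57.5, 62.5
n = 177, Σfm = 8217.5, mean = 46.4266
Σfm² = 395806.25
Σf(m − x̄)² = Σfm² − (Σfm)²/n = 395806.25 − 8217.5²/177 = 14296.0452
Population variance = 14296.0452 / 177 = 80.7686
Standard deviation = √80.7686 = 8.9871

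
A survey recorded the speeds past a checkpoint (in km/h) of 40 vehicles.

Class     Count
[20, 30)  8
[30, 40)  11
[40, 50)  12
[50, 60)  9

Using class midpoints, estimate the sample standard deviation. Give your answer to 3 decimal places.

10.610

Midpoints: 25, 35, 45, 55
n = 40, Σfm = 1620, mean = 40.5000
Σfm² = 70000
Σf(m − x̄)² = Σfm² − (Σfm)²/n = 70000 − 1620²/40 = 4390.0000
Sample variance = 4390.0000 / 39 = 112.5641
Standard deviation = √112.5641 = 10.6096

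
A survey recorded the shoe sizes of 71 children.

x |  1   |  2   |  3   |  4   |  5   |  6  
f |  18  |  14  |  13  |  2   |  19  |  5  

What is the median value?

Cumulative frequencies: 18, 32, 45, 47, 66, 71
n = 71, so the median is the value in position (n+1)/2 = 36.
Position 36 falls at value 3.

3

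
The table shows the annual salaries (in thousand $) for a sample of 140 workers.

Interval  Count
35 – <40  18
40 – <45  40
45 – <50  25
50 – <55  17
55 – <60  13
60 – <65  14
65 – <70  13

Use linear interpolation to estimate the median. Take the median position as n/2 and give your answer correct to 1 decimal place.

Cumulative frequencies: 18, 58, 83, 100, 113, 127, 140
n = 140; position = n/2 = 70.
This falls in the class 45 – <50: L = 45, F = 58, f = 25, h = 5.
Median ≈ 45 + ((70 − 58) / 25) × 5 = 47.4000

47.4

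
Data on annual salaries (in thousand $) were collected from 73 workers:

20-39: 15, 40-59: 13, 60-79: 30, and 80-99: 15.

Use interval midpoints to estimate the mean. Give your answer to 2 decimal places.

Midpoints: 29.5, 49.5, 69.5, 89.5
Σfm = 15×29.5 + 13×49.5 + 30×69.5 + 15×89.5 = 4513.5
n = Σf = 73
Mean = 4513.5 / 73 = 61.8288

61.83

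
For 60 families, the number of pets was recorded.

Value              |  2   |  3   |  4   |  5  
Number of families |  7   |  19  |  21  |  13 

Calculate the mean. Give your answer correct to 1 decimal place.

Values: 2, 3, 4, 5
Σfx = 7×2 + 19×3 + 21×4 + 13×5 = 220
n = Σf = 60
Mean = 220 / 60 = 3.6667

3.7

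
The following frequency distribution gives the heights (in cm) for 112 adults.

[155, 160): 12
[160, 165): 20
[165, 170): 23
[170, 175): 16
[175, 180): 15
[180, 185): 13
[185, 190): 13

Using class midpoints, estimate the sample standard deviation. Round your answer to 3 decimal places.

9.394

Midpoints: 157.5, 162.5, 167.5, 172.5, 177.5, 182.5, 187.5
n = 112, Σfm = 19225, mean = 171.6518
Σfm² = 3309800
Σf(m − x̄)² = Σfm² − (Σfm)²/n = 3309800 − 19225²/112 = 9794.4196
Sample variance = 9794.4196 / 111 = 88.2380
Standard deviation = √88.2380 = 9.3935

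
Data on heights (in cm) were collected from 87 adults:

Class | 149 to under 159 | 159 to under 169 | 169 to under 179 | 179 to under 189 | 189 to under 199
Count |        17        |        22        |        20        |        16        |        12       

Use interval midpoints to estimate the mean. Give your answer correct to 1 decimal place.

Midpoints: 154, 164, 174, 184, 194
Σfm = 17×154 + 22×164 + 20×174 + 16×184 + 12×194 = 14978
n = Σf = 87
Mean = 14978 / 87 = 172.1609

172.2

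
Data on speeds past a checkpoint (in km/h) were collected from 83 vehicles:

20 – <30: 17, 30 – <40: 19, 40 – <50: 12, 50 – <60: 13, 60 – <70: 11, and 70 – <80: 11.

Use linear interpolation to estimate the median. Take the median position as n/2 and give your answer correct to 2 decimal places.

Cumulative frequencies: 17, 36, 48, 61, 72, 83
n = 83; position = n/2 = 41.5.
This falls in the class 40 – <50: L = 40, F = 36, f = 12, h = 10.
Median ≈ 40 + ((41.5 − 36) / 12) × 10 = 44.5833

44.58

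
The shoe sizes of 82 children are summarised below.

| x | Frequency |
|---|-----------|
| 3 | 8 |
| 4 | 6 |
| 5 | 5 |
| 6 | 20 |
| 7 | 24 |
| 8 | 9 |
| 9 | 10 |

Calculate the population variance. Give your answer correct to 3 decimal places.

Values: 3, 4, 5, 6, 7, 8, 9
n = 82, Σfx = 523, mean = 6.3780
Σfx² = 3575
Σf(x − x̄)² = Σfx² − (Σfx)²/n = 3575 − 523²/82 = 239.2805
Population variance = 239.2805 / 82 = 2.9181

2.918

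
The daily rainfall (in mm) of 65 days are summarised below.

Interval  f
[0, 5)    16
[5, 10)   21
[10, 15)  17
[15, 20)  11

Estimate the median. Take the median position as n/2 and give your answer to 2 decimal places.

8.93

Cumulative frequencies: 16, 37, 54, 65
n = 65; position = n/2 = 32.5.
This falls in the class [5, 10): L = 5, F = 16, f = 21, h = 5.
Median ≈ 5 + ((32.5 − 16) / 21) × 5 = 8.9286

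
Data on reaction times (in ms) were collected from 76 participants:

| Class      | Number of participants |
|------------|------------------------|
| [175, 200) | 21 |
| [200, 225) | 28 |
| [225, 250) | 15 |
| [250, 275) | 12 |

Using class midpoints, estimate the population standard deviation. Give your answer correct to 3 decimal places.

25.607

Midpoints: 187.5, 212.5, 237.5, 262.5
n = 76, Σfm = 16600, mean = 218.4211
Σfm² = 3675625
Σf(m − x̄)² = Σfm² − (Σfm)²/n = 3675625 − 16600²/76 = 49835.5263
Population variance = 49835.5263 / 76 = 655.7306
Standard deviation = √655.7306 = 25.6072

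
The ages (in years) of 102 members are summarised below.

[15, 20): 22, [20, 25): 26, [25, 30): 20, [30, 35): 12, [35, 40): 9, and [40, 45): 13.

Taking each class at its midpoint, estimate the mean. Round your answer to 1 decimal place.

27.5

Midpoints: 17.5, 22.5, 27.5, 32.5, 37.5, 42.5
Σfm = 22×17.5 + 26×22.5 + 20×27.5 + 12×32.5 + 9×37.5 + 13×42.5 = 2800
n = Σf = 102
Mean = 2800 / 102 = 27.4510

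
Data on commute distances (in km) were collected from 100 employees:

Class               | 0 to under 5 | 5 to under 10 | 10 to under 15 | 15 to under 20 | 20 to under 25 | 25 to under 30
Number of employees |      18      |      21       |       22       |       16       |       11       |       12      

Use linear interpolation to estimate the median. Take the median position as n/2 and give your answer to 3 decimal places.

Cumulative frequencies: 18, 39, 61, 77, 88, 100
n = 100; position = n/2 = 50.
This falls in the class 10 to under 15: L = 10, F = 39, f = 22, h = 5.
Median ≈ 10 + ((50 − 39) / 22) × 5 = 12.5000

12.500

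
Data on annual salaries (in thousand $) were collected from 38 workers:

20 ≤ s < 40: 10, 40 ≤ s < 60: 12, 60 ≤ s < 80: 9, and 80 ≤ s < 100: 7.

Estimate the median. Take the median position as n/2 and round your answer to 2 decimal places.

55.00

Cumulative frequencies: 10, 22, 31, 38
n = 38; position = n/2 = 19.
This falls in the class 40 ≤ s < 60: L = 40, F = 10, f = 12, h = 20.
Median ≈ 40 + ((19 − 10) / 12) × 20 = 55.0000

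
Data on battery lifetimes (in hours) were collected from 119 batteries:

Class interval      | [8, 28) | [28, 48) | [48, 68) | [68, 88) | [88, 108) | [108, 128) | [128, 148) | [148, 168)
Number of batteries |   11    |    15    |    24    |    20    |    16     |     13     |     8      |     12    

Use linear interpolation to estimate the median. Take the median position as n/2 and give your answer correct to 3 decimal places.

77.500

Cumulative frequencies: 11, 26, 50, 70, 86, 99, 107, 119
n = 119; position = n/2 = 59.5.
This falls in the class [68, 88): L = 68, F = 50, f = 20, h = 20.
Median ≈ 68 + ((59.5 − 50) / 20) × 20 = 77.5000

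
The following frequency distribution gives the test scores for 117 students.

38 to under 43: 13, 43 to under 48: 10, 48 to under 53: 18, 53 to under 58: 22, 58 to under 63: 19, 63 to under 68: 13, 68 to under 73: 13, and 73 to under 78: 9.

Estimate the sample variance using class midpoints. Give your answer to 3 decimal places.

105.861

Midpoints: 40.5, 45.5, 50.5, 55.5, 60.5, 65.5, 70.5, 75.5
n = 117, Σfm = 6708.5, mean = 57.3376
Σfm² = 396929.25
Σf(m − x̄)² = Σfm² − (Σfm)²/n = 396929.25 − 6708.5²/117 = 12279.9145
Sample variance = 12279.9145 / 116 = 105.8613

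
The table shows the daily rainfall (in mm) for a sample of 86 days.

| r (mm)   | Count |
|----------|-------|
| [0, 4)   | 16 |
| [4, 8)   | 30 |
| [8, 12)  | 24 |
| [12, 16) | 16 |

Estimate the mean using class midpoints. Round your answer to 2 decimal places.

7.86

Midpoints: 2, 6, 10, 14
Σfm = 16×2 + 30×6 + 24×10 + 16×14 = 676
n = Σf = 86
Mean = 676 / 86 = 7.8605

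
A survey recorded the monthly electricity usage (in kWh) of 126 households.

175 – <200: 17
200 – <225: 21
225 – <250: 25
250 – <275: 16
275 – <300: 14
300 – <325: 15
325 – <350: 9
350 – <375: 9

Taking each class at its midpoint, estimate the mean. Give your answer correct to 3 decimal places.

Midpoints: 187.5, 212.5, 237.5, 262.5, 287.5, 312.5, 337.5, 362.5
Σfm = 17×187.5 + 21×212.5 + 25×237.5 + 16×262.5 + 14×287.5 + 15×312.5 + 9×337.5 + 9×362.5 = 32800
n = Σf = 126
Mean = 32800 / 126 = 260.3175

260.317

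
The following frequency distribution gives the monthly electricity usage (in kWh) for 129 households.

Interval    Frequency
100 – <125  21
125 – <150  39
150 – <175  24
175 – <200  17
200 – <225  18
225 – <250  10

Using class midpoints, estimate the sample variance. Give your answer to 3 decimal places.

Midpoints: 112.5, 137.5, 162.5, 187.5, 212.5, 237.5
n = 129, Σfm = 21012.5, mean = 162.8876
Σfm² = 3611406.25
Σf(m − x̄)² = Σfm² − (Σfm)²/n = 3611406.25 − 21012.5²/129 = 188730.6202
Sample variance = 188730.6202 / 128 = 1474.4580

1474.458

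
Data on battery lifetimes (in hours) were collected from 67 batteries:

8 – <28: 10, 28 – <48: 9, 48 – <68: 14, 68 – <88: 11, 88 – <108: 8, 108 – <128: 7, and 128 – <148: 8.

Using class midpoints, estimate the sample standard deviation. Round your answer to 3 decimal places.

Midpoints: 18, 38, 58, 78, 98, 118, 138
n = 67, Σfm = 4906, mean = 73.2239
Σfm² = 456908
Σf(m − x̄)² = Σfm² − (Σfm)²/n = 456908 − 4906²/67 = 97671.6418
Sample variance = 97671.6418 / 66 = 1479.8734
Standard deviation = √1479.8734 = 38.4691

38.469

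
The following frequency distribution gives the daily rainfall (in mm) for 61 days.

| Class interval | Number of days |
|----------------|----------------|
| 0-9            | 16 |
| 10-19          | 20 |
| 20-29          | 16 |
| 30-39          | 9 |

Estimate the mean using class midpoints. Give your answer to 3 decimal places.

17.451

Midpoints: 4.5, 14.5, 24.5, 34.5
Σfm = 16×4.5 + 20×14.5 + 16×24.5 + 9×34.5 = 1064.5
n = Σf = 61
Mean = 1064.5 / 61 = 17.4508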